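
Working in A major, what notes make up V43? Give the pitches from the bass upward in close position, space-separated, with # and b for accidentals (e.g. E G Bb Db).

In A major, scale degree 5 is E, and the diatonic chord built there is a dominant seventh chord.
That chord is spelled E-G#-B-D.
The figured bass 43 indicates second inversion, placing the fifth (B) in the bass: B-D-E-G#.

B D E G#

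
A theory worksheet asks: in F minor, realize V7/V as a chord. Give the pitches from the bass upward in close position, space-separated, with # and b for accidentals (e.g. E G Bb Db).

The slash means an applied dominant: we want the dominant of V. In F minor, V is C major, and its dominant is built on G.
Building a dominant seventh chord on G gives G-B-D-F.

G B D F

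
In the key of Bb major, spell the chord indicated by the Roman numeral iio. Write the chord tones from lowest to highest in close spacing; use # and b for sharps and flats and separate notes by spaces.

Scale degree 2 in Bb major is C; here the chord built on it is altered to a diminished triad. iio is the diminished supertonic triad, borrowed from the parallel minor.
So the chord is C-Eb-Gb.

C Eb Gb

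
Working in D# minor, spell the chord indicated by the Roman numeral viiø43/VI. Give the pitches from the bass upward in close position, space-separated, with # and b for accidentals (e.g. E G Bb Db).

The slash marks an applied leading-tone chord: viio of VI. In D# minor, VI is B, so the leading tone to it is A#, a half step below.
Building a half-diminished seventh chord on A# gives A#-C#-E-G#.
The figured bass 43 indicates second inversion, placing the fifth (E) in the bass: E-G#-A#-C#.

E G# A# C#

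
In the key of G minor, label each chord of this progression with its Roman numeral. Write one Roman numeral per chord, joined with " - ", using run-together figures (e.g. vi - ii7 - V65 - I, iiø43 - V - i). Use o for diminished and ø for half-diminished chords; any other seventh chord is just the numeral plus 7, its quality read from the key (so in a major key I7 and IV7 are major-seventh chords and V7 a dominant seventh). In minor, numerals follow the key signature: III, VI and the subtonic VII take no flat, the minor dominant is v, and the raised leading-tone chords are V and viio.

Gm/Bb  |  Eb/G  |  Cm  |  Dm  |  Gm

i6 - VI6 - iv - v - i

Gm/Bb: minor triad on G = scale degree 1 → i6.
Eb/G has root Eb, degree 6 in G minor, so VI6.
Cm: minor triad on C = scale degree 4 → iv.
Dm: minor triad on D = scale degree 5 → v.
Gm has root G, degree 1 in G minor, so i.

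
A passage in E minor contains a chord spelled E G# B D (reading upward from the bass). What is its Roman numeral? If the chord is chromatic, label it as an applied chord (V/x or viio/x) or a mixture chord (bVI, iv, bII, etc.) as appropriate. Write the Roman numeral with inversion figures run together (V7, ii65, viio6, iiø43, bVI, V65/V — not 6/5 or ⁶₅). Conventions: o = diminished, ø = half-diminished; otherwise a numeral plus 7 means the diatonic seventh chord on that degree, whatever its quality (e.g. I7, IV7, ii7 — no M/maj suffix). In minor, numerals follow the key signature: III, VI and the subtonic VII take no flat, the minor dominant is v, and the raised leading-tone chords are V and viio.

The pitches E-G#-B-D form a dominant seventh chord rooted on E.
E is not a diatonic chord root with this quality in E minor, but it lies a perfect fifth above A (iv), so the chord functions as an applied dominant of iv.

V7/iv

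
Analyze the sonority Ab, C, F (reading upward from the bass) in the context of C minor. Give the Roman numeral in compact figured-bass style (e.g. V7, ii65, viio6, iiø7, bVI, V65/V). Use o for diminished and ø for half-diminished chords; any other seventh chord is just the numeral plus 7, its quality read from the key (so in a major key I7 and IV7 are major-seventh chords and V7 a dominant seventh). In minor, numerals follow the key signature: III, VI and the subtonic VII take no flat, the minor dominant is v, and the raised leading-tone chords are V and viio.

The pitches F-Ab-C form a minor triad rooted on F.
F is scale degree 4 in C minor, and a minor triad on that degree is written iv.
With Ab in the bass the chord is in first inversion, so the figured bass is 6.

iv6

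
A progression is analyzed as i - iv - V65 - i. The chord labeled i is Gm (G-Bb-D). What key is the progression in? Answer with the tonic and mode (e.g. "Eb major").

G minor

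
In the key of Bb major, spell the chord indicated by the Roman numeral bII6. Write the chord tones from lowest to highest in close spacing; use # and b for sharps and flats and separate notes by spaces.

Eb Gb Cb

bII6 is the Neapolitan sixth — a major triad on the lowered second degree, here in its customary first inversion. In Bb major that root is Cb.
So the chord is Cb-Eb-Gb.
With the 6 figure the chord is in first inversion; from the bass Eb upward in close position it reads Eb-Gb-Cb.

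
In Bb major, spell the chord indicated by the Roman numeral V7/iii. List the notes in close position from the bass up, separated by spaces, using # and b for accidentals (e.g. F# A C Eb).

A C# E G

The slash means an applied dominant: we want the dominant of iii. In Bb major, iii is D minor, and its dominant is built on A.
Building a dominant seventh chord on A gives A-C#-E-G.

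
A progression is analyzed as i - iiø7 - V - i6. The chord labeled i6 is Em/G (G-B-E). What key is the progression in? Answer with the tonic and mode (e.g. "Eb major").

The anchor chord is a minor triad on E, labeled i6.
If E is scale degree 1 and the mode makes that degree carry a minor triad, the tonic is E and the mode is minor.

E minor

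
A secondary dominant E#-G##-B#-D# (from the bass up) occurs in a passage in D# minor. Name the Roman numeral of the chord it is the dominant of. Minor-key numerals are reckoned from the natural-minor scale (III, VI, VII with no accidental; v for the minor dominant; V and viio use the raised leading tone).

The chord is a dominant seventh chord on E#.
A dominant resolves down a perfect fifth: E# → A#. In D# minor, A# is scale degree 5, i.e. V.

V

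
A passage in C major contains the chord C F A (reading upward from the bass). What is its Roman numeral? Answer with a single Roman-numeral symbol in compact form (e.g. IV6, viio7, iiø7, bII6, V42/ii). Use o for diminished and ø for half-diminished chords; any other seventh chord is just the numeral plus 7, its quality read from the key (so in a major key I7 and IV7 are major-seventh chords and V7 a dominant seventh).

IV64

The pitches F-A-C form a major triad rooted on F.
In C major, F is the subdominant; the diatonic major triad there is IV.
With C in the bass the chord is in second inversion, so the figured bass is 64.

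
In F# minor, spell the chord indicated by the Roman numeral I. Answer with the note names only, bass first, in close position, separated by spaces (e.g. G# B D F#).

F# A# C#

I is the major tonic (Picardy third), borrowed from the parallel major. In F# minor that root is F#.
So the chord is F#-A#-C#.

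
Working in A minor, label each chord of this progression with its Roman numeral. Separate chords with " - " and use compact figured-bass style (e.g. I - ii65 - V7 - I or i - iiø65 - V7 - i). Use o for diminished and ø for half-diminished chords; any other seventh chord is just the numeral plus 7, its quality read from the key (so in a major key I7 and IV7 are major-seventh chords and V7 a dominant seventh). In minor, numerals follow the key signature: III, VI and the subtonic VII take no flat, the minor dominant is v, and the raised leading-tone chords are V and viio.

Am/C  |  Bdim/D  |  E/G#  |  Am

i6 - iio6 - V6 - i

Am/C: minor triad on A = scale degree 1 → i6.
Bdim/D: diminished triad on B = scale degree 2 → iio6.
E/G#: root E is the dominant; major triad there is V6.
Am: minor triad on A = scale degree 1 → i.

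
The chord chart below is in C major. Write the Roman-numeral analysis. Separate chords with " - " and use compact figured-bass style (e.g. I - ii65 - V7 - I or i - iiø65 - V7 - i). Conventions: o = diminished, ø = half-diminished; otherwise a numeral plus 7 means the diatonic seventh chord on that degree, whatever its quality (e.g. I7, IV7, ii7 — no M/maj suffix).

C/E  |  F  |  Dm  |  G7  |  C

C/E: major triad on C = scale degree 1 → I6.
F: major triad on F = scale degree 4 → IV.
Dm has root D, degree 2 in C major, so ii.
G7: root G is the dominant; dominant seventh chord there is V7.
C: root C is the tonic; major triad there is I.

I6 - IV - ii - V7 - I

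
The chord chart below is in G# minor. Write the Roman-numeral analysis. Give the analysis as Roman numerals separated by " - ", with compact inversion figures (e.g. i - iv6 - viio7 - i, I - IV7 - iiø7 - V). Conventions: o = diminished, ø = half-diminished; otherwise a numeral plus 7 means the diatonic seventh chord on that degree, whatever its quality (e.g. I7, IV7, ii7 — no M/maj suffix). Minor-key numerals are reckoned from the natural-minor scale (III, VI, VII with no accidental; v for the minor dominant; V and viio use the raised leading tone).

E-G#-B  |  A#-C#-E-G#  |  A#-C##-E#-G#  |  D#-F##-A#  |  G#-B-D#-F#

E-G#-B: major triad on E = scale degree 6 → VI.
A#-C#-E-G# has root A#, degree 2 in G# minor, so iiø7.
A#-C##-E#-G#: a dominant seventh chord on A#, the applied dominant of V → V7/V.
D#-F##-A# has root D#, degree 5 in G# minor, so V.
G#-B-D#-F#: root G# is the tonic; minor seventh chord there is i7.

VI - iiø7 - V7/V - V - i7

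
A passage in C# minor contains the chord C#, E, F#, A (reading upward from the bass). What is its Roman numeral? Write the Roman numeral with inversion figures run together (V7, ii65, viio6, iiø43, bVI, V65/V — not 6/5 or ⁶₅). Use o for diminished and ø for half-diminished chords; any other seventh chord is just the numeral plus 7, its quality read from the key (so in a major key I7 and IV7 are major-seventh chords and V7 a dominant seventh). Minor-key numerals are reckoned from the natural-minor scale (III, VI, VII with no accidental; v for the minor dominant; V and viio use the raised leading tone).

The pitches F#-A-C#-E form a minor seventh chord rooted on F#.
In C# minor, F# is the subdominant; the diatonic minor seventh chord there is iv7.
With C# in the bass the chord is in second inversion, so the figured bass is 43.

iv43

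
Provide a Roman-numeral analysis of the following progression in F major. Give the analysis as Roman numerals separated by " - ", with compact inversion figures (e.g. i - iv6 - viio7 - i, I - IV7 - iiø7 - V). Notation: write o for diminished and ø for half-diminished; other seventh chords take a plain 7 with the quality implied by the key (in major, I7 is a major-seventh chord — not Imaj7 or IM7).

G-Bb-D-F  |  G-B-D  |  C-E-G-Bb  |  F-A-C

ii7 - V/V - V7 - I

G-Bb-D-F has root G, degree 2 in F major, so ii7.
G-B-D: a major triad on G, the applied dominant of V → V/V.
C-E-G-Bb has root C, degree 5 in F major, so V7.
F-A-C: major triad on F = scale degree 1 → I.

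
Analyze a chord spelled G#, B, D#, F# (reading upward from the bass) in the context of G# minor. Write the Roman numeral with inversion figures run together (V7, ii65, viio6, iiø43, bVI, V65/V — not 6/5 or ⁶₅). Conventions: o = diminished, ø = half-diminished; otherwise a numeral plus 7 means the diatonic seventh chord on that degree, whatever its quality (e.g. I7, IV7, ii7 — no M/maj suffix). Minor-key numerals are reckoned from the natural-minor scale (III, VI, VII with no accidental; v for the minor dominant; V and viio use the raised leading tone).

Stacked in thirds the chord is G#-B-D#-F#: a minor seventh chord on G#.
G# is scale degree 1 in G# minor, and a minor seventh chord on that degree is written i7.

i7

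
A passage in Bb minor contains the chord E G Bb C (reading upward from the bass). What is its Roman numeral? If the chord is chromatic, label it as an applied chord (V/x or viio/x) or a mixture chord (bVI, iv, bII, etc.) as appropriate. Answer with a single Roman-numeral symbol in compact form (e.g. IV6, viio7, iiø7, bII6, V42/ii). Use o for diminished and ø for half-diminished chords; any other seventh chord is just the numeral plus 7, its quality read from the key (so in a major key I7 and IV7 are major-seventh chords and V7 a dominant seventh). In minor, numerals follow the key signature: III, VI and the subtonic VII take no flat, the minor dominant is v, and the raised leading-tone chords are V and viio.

V65/V

Stacked in thirds the chord is C-E-G-Bb: a dominant seventh chord on C.
C is not a diatonic chord root with this quality in Bb minor, but it lies a perfect fifth above F (V), so the chord functions as an applied dominant of V.
With E in the bass the chord is in first inversion, so the figured bass is 65.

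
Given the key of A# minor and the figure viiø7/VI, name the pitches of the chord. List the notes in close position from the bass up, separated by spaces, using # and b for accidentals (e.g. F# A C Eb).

E# G# B D#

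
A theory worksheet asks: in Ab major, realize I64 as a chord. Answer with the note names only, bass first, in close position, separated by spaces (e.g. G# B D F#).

Eb Ab C

In Ab major, scale degree 1 is Ab, and the diatonic chord built there is a major triad.
That chord is spelled Ab-C-Eb.
With the 64 figure the chord is in second inversion; from the bass Eb upward in close position it reads Eb-Ab-C.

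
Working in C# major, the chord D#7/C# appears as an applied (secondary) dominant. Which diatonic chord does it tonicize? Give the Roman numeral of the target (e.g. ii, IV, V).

The chord is a dominant seventh chord on D#.
A dominant resolves down a perfect fifth: D# → G#. In C# major, G# is scale degree 5, i.e. V.

V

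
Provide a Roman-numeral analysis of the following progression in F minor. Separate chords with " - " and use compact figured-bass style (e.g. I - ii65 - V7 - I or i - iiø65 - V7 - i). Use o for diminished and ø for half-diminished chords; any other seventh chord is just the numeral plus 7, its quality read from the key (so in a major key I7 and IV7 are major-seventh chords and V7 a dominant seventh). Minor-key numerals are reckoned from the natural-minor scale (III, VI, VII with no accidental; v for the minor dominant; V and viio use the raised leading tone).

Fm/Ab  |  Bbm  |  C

Fm/Ab: root F is the tonic; minor triad there is i6.
Bbm has root Bb, degree 4 in F minor, so iv.
C: major triad on C = scale degree 5 → V.

i6 - iv - V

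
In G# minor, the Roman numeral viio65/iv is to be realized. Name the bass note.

D#

The applied chord viio65/iv is rooted on B#: B#-D#-F#-A.
The figure 65 means first inversion — the third is in the bass.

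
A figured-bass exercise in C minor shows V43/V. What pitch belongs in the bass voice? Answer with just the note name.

A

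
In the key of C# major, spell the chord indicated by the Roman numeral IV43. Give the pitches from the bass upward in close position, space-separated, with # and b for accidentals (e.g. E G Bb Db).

C# E# F# A#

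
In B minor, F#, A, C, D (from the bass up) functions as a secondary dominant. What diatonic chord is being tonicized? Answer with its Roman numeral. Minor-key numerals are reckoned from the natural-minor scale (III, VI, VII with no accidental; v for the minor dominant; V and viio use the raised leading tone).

VI

The chord is a dominant seventh chord on D.
A dominant resolves down a perfect fifth: D → G. In B minor, G is scale degree 6, i.e. VI.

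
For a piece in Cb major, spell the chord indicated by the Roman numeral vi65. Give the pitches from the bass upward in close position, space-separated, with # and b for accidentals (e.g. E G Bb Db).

The numeral's case and figure indicate a minor seventh chord. In Cb major its root, scale degree 6, is Ab.
Stacking thirds from Ab gives Ab-Cb-Eb-Gb.
The figured bass 65 indicates first inversion, placing the third (Cb) in the bass: Cb-Eb-Gb-Ab.

Cb Eb Gb Ab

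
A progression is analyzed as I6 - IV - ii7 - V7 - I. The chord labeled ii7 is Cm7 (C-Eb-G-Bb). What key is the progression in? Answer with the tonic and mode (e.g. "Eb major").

ii7 is given as C-Eb-G-Bb — a minor seventh chord with root C.
If C is scale degree 2 and the mode makes that degree carry a minor seventh chord, the tonic is Bb and the mode is major.

Bb major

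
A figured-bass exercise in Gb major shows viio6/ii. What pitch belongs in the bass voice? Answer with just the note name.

Bb

The applied chord viio6/ii is rooted on G: G-Bb-Db.
The figure 6 means first inversion — the third is in the bass.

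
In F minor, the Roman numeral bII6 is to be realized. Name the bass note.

bII in F minor has root Gb; the chord is Gb-Bb-Db.
The figure 6 means first inversion — the third is in the bass.

Bb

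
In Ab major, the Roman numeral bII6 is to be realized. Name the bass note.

Db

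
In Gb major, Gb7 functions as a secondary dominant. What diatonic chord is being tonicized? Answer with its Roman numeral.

IV

The chord is a dominant seventh chord on Gb.
A dominant resolves down a perfect fifth: Gb → Cb. In Gb major, Cb is scale degree 4, i.e. IV.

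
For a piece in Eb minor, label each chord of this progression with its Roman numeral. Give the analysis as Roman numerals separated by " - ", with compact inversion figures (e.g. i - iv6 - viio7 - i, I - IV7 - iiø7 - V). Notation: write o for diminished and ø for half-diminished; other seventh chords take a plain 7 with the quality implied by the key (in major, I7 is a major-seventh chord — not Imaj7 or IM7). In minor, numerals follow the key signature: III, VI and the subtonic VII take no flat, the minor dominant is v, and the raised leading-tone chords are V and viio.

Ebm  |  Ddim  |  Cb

Ebm: minor triad on Eb = scale degree 1 → i.
Ddim: root D is the leading tone; diminished triad there is viio.
Cb: root Cb is the submediant; major triad there is VI.

i - viio - VI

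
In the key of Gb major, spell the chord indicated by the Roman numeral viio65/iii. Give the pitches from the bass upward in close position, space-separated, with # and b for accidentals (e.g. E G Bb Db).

The slash marks an applied leading-tone chord: viio of iii. In Gb major, iii is Bb, so the leading tone to it is A, a half step below.
Building a fully diminished seventh chord on A gives A-C-Eb-Gb.
The figured bass 65 indicates first inversion, placing the third (C) in the bass: C-Eb-Gb-A.

C Eb Gb A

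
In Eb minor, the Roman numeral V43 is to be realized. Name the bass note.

F

V in Eb minor has root Bb; the chord is Bb-D-F-Ab.
The figure 43 means second inversion — the fifth is in the bass.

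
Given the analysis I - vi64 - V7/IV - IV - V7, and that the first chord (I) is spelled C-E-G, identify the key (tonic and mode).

C major

The anchor chord is a major triad on C, labeled I.
If C is scale degree 1 and the mode makes that degree carry a major triad, the tonic is C and the mode is major.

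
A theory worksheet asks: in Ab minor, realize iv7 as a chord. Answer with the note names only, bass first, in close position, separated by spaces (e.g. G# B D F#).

Db Fb Ab Cb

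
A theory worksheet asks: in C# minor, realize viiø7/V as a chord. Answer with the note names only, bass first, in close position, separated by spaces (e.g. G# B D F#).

F## A# C# E#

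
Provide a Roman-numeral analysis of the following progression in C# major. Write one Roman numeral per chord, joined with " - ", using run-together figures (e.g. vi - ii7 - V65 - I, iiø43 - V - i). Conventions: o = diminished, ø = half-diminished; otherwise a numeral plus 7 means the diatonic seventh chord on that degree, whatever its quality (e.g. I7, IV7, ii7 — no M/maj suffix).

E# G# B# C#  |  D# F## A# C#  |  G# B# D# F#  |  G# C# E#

E#-G#-B#-C#: root C# is the tonic; major seventh chord there is I65.
D#-F##-A#-C# is the secondary dominant of V (dominant seventh chord on D#): V7/V.
G#-B#-D#-F#: dominant seventh chord on G# = scale degree 5 → V7.
G#-C#-E#: root C# is the tonic; major triad there is I64.

I65 - V7/V - V7 - I64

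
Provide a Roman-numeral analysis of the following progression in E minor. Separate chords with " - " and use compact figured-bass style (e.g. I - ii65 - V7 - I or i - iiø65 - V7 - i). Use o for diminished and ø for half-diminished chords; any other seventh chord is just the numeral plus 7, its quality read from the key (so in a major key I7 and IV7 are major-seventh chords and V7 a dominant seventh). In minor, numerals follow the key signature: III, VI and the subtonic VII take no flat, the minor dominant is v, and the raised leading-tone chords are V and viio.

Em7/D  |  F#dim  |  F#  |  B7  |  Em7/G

i42 - iio - V/V - V7 - i65

Em7/D: minor seventh chord on E = scale degree 1 → i42.
F#dim: root F# is the supertonic; diminished triad there is iio.
F#: chromatic; F# is V of V, so V/V.
B7: root B is the dominant; dominant seventh chord there is V7.
Em7/G has root E, degree 1 in E minor, so i65.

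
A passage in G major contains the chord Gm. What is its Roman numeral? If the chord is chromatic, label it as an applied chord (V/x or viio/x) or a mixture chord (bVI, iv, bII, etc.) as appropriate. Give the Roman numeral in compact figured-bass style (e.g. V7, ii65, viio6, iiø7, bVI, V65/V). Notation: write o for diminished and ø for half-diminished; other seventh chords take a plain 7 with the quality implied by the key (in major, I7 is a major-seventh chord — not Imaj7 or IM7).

i

Stacked in thirds the chord is G-Bb-D: a minor triad on G.
G is the first degree of G major. This is the minor tonic, borrowed from the parallel minor.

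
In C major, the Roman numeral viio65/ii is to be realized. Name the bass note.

The applied chord viio65/ii is rooted on C#: C#-E-G-Bb.
The figure 65 means first inversion — the third is in the bass.

E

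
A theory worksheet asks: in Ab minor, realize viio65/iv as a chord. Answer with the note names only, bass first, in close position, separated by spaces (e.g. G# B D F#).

viio65/iv is a secondary leading-tone chord. The target iv is Db in Ab minor; the applied chord is rooted a semitone below, on C.
Building a fully diminished seventh chord on C gives C-Eb-Gb-Bbb.
With the 65 figure the chord is in first inversion; from the bass Eb upward in close position it reads Eb-Gb-Bbb-C.

Eb Gb Bbb C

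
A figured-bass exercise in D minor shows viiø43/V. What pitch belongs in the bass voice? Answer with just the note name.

The applied chord viiø43/V is rooted on G#: G#-B-D-F#.
The figure 43 means second inversion — the fifth is in the bass.

D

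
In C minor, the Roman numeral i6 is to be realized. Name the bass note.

i in C minor has root C; the chord is C-Eb-G.
The figure 6 means first inversion — the third is in the bass.

Eb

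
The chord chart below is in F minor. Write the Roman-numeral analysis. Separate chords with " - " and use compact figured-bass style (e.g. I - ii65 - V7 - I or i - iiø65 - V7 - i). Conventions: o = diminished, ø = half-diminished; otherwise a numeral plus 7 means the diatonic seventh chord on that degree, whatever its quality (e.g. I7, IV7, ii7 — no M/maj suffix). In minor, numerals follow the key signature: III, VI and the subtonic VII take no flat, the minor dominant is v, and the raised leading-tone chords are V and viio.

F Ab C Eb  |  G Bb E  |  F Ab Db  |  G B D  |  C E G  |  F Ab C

F-Ab-C-Eb has root F, degree 1 in F minor, so i7.
G-Bb-E has root E, degree 7 in F minor, so viio6.
F-Ab-Db: major triad on Db = scale degree 6 → VI6.
G-B-D is the secondary dominant of V (major triad on G): V/V.
C-E-G: root C is the dominant; major triad there is V.
F-Ab-C has root F, degree 1 in F minor, so i.

i7 - viio6 - VI6 - V/V - V - i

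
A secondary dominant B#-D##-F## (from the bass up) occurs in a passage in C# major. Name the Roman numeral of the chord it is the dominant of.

The chord is a major triad on B#.
A dominant resolves down a perfect fifth: B# → E#. In C# major, E# is scale degree 3, i.e. iii.

iii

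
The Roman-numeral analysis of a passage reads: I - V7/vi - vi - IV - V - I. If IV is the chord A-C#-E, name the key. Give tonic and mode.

The anchor chord is a major triad on A, labeled IV.
IV on A implies A is the subdominant; that puts the tonic at E, and the uppercase numeral fits major mode.

E major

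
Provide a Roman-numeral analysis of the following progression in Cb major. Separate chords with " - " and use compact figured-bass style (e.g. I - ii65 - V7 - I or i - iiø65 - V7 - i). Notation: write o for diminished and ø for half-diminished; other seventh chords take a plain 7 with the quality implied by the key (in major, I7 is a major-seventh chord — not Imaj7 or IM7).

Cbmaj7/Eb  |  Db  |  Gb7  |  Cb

I65 - V/V - V7 - I

Cbmaj7/Eb: major seventh chord on Cb = scale degree 1 → I65.
Db is the secondary dominant of V (major triad on Db): V/V.
Gb7: root Gb is the dominant; dominant seventh chord there is V7.
Cb has root Cb, degree 1 in Cb major, so I.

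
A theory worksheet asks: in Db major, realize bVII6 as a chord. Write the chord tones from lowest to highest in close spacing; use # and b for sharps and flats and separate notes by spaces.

Scale degree 7 in Db major is C; lowering it a half step gives Cb. bVII6 is a major triad on the lowered seventh degree (the subtonic), borrowed from the parallel minor.
So the chord is Cb-Eb-Gb.
The figured bass 6 indicates first inversion, placing the third (Eb) in the bass: Eb-Gb-Cb.

Eb Gb Cb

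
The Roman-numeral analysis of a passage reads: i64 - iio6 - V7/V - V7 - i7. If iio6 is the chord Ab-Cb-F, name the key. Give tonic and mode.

Eb minor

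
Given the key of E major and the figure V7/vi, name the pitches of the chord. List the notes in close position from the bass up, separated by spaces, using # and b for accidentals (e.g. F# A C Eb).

G# B# D# F#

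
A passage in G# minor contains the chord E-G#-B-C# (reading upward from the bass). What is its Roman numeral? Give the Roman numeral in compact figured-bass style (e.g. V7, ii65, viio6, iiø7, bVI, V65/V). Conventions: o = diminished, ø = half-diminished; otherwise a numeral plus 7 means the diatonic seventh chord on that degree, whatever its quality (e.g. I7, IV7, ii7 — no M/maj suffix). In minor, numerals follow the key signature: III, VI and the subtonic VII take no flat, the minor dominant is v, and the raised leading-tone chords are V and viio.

iv65

The pitches C#-E-G#-B form a minor seventh chord rooted on C#.
In G# minor, C# is the subdominant; the diatonic minor seventh chord there is iv7.
With E in the bass the chord is in first inversion, so the figured bass is 65.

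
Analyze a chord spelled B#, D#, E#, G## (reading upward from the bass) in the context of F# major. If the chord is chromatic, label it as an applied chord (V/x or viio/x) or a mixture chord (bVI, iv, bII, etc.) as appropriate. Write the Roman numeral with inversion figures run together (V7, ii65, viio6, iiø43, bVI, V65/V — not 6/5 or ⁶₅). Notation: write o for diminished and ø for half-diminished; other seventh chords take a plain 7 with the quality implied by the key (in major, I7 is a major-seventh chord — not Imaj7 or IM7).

V43/iii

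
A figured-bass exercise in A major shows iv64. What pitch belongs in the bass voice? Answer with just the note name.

iv in A major has root D; the chord is D-F-A.
The figure 64 means second inversion — the fifth is in the bass.

A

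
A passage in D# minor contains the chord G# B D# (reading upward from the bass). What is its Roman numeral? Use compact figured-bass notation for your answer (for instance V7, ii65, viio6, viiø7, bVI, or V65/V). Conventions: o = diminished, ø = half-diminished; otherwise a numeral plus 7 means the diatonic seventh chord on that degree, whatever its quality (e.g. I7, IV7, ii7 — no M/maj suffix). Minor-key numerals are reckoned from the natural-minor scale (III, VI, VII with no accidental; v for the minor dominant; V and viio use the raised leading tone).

The pitches G#-B-D# form a minor triad rooted on G#.
In D# minor, G# is the subdominant; the diatonic minor triad there is iv.

iv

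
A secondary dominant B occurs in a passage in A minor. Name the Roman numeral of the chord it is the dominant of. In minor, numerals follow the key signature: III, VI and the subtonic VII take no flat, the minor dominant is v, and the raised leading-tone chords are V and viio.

V

The chord is a major triad on B.
A dominant resolves down a perfect fifth: B → E. In A minor, E is scale degree 5, i.e. V.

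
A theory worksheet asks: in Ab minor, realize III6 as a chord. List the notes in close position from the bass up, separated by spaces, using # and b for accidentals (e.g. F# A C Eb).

Eb Gb Cb

The numeral's case and figure indicate a major triad. In Ab minor its root, the third degree, is Cb.
That chord is spelled Cb-Eb-Gb.
With the 6 figure the chord is in first inversion; from the bass Eb upward in close position it reads Eb-Gb-Cb.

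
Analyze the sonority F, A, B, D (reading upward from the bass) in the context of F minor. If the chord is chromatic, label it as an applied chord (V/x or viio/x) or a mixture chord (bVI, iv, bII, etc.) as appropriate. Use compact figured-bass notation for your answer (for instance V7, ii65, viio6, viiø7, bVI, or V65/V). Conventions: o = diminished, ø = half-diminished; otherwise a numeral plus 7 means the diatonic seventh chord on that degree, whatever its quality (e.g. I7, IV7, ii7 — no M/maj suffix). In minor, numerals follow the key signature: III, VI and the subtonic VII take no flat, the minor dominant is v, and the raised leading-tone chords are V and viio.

Stacked in thirds the chord is B-D-F-A: a half-diminished seventh chord on B.
B sits a half step below C (V in F minor); a diminished chord there is the applied leading-tone chord of V.
With F in the bass the chord is in second inversion, so the figured bass is 43.

viiø43/V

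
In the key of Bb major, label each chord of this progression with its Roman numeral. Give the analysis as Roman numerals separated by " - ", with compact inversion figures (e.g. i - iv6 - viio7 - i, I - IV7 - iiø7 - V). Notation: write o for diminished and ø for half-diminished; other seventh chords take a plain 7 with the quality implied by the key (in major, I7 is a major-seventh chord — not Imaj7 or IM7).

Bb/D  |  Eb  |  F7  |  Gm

I6 - IV - V7 - vi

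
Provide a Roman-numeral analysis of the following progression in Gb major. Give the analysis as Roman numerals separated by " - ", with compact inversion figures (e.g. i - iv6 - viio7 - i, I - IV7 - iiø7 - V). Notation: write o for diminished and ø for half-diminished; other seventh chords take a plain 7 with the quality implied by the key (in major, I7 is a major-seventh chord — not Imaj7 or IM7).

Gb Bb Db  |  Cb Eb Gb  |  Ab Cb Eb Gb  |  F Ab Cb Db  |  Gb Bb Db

I - IV - ii7 - V65 - I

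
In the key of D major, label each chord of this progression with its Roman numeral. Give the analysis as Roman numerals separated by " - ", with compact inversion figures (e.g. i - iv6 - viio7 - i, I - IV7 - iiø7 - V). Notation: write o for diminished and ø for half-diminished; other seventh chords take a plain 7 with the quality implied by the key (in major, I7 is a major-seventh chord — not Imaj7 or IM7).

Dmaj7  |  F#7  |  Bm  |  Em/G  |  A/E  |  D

I7 - V7/vi - vi - ii6 - V64 - I

Dmaj7 has root D, degree 1 in D major, so I7.
F#7: a dominant seventh chord on F#, the applied dominant of vi → V7/vi.
Bm has root B, degree 6 in D major, so vi.
Em/G has root E, degree 2 in D major, so ii6.
A/E: major triad on A = scale degree 5 → V64.
D: root D is the tonic; major triad there is I.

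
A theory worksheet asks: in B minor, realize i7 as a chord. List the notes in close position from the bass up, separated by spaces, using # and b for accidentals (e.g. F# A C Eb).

The numeral's case and figure indicate a minor seventh chord. In B minor its root, the tonic, is B.
That chord is spelled B-D-F#-A.

B D F# A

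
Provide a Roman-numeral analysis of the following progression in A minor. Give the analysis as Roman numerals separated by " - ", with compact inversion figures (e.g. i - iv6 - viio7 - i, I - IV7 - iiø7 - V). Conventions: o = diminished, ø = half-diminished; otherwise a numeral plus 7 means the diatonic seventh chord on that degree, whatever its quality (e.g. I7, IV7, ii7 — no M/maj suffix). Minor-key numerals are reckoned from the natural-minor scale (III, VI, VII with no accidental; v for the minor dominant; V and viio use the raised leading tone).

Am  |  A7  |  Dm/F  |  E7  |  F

Am: root A is the tonic; minor triad there is i.
A7 is the secondary dominant of iv (dominant seventh chord on A): V7/iv.
Dm/F: root D is the subdominant; minor triad there is iv6.
E7 has root E, degree 5 in A minor, so V7.
F has root F, degree 6 in A minor, so VI.

i - V7/iv - iv6 - V7 - VI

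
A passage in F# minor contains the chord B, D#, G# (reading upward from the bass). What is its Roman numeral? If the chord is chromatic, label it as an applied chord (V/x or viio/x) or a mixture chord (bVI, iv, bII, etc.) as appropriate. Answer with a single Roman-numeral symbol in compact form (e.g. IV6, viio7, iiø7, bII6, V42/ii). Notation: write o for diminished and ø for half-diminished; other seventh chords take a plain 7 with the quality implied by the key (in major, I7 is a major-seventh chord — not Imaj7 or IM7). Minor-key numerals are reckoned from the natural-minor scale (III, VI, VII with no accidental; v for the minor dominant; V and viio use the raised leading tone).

The pitches G#-B-D# form a minor triad rooted on G#.
G# is the second degree of F# minor. This is the minor supertonic, borrowed from the parallel major (the Dorian ii).
With B in the bass the chord is in first inversion, so the figured bass is 6.

ii6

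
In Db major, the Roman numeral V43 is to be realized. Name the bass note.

Eb

V in Db major has root Ab; the chord is Ab-C-Eb-Gb.
The figure 43 means second inversion — the fifth is in the bass.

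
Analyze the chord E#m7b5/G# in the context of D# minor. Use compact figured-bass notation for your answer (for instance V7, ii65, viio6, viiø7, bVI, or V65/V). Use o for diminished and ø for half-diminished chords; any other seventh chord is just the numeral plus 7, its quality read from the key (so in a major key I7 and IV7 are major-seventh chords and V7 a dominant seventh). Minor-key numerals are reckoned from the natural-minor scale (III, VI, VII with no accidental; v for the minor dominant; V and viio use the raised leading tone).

iiø65

The pitches E#-G#-B-D# form a half-diminished seventh chord rooted on E#.
In D# minor, E# is the supertonic; the diatonic half-diminished seventh chord there is iiø7.
With G# in the bass the chord is in first inversion, so the figured bass is 65.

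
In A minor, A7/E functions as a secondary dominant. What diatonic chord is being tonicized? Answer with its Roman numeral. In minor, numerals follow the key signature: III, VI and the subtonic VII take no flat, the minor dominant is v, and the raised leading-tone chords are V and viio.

iv

The chord is a dominant seventh chord on A.
A dominant resolves down a perfect fifth: A → D. In A minor, D is scale degree 4, i.e. iv.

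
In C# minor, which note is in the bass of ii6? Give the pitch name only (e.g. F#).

ii in C# minor has root D#; the chord is D#-F#-A#.
The figure 6 means first inversion — the third is in the bass.

F#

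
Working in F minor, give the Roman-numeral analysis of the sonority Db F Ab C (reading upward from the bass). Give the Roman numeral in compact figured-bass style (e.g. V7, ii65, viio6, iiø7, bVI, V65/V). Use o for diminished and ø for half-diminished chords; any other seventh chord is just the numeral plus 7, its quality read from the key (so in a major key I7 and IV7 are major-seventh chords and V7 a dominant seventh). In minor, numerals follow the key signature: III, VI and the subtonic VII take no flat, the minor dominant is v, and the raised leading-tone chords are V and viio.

VI7

Stacked in thirds the chord is Db-F-Ab-C: a major seventh chord on Db.
Db is scale degree 6 in F minor, and a major seventh chord on that degree is written VI7.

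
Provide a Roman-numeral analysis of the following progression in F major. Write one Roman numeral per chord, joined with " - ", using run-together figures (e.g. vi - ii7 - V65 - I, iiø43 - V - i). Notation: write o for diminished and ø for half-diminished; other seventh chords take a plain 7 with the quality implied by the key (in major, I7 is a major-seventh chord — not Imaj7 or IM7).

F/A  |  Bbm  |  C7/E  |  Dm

I6 - iv - V65 - vi

F/A: root F is the tonic; major triad there is I6.
Bbm: Bb with this quality isn't in the key; it's iv, borrowed from the parallel minor.
C7/E has root C, degree 5 in F major, so V65.
Dm: root D is the submediant; minor triad there is vi.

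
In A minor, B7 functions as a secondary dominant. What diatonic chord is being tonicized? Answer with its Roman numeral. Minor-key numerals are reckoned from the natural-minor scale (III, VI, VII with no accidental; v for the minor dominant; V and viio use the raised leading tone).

V

The chord is a dominant seventh chord on B.
A dominant resolves down a perfect fifth: B → E. In A minor, E is scale degree 5, i.e. V.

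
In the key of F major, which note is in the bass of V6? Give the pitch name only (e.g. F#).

E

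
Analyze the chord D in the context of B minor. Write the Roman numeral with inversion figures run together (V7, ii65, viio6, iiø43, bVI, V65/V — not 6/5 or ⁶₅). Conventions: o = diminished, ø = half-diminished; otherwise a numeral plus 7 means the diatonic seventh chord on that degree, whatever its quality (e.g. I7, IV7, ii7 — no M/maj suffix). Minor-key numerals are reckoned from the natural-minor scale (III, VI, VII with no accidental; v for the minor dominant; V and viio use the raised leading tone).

The pitches D-F#-A form a major triad rooted on D.
D is scale degree 3 in B minor, and a major triad on that degree is written III.

III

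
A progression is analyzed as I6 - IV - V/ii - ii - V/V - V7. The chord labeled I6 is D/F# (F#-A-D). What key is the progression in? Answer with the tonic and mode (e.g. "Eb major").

I6 is given as F#-A-D — a major triad with root D.
If D is scale degree 1 and the mode makes that degree carry a major triad, the tonic is D and the mode is major.

D major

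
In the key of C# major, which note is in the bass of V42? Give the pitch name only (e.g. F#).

F#

V in C# major has root G#; the chord is G#-B#-D#-F#.
The figure 42 means third inversion — the seventh is in the bass.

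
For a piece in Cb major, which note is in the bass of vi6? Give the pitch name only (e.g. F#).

vi in Cb major has root Ab; the chord is Ab-Cb-Eb.
The figure 6 means first inversion — the third is in the bass.

Cb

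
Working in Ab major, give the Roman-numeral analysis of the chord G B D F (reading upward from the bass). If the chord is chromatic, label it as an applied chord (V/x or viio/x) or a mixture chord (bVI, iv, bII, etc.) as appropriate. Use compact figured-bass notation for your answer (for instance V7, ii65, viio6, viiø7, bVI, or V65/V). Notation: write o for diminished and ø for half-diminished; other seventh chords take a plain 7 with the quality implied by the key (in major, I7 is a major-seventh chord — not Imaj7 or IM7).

V7/iii

Stacked in thirds the chord is G-B-D-F: a dominant seventh chord on G.
G is not a diatonic chord root with this quality in Ab major, but it lies a perfect fifth above C (iii), so the chord functions as an applied dominant of iii.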